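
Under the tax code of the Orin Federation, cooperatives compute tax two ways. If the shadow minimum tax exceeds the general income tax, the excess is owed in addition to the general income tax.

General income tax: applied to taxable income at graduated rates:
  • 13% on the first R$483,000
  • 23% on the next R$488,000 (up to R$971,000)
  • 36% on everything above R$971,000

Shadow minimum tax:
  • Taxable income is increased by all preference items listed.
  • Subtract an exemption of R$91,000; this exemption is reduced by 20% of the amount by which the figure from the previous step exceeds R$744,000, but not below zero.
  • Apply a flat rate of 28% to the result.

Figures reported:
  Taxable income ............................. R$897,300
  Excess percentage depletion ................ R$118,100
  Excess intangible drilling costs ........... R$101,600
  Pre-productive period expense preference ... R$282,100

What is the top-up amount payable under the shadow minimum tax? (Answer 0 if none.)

R$233,669

General income tax:
  R$483,000 × 13% = R$62,790
  R$414,300 × 23% = R$95,289
  → R$158,079

Shadow minimum tax:
  Adjusted income: R$897,300 + R$118,100 + R$101,600 + R$282,100 = R$1,399,100
  Exemption: 20% × (R$1,399,100 − R$744,000) = R$131,020 ≥ R$91,000, so the exemption is fully phased out
  Base: R$1,399,100 − R$0 = R$1,399,100
  R$1,399,100 × 28% = R$391,748

Excess of shadow minimum tax over general income tax: R$391,748 − R$158,079 = R$233,669.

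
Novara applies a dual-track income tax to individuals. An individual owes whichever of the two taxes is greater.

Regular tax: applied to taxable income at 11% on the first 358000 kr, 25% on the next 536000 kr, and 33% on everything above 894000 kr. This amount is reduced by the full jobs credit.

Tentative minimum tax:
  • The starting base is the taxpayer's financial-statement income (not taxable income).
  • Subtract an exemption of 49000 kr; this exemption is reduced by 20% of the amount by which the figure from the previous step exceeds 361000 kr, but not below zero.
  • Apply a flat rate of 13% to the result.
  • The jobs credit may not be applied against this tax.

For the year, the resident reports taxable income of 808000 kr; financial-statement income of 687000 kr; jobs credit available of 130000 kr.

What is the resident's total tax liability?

89310 kr

Regular tax:
  358000 kr × 11% = 39380 kr
  450000 kr × 25% = 112500 kr
  → 151880 kr
  Less jobs credit 130000 kr → 21880 kr

Tentative minimum tax:
  Base (financial-statement income): 687000 kr
  Exemption: 20% × (687000 kr − 361000 kr) = 65200 kr ≥ 49000 kr, so the exemption is fully phased out
  Base: 687000 kr − 0 kr = 687000 kr
  687000 kr × 13% = 89310 kr

89310 kr > 21880 kr, so the tentative minimum tax is the binding amount.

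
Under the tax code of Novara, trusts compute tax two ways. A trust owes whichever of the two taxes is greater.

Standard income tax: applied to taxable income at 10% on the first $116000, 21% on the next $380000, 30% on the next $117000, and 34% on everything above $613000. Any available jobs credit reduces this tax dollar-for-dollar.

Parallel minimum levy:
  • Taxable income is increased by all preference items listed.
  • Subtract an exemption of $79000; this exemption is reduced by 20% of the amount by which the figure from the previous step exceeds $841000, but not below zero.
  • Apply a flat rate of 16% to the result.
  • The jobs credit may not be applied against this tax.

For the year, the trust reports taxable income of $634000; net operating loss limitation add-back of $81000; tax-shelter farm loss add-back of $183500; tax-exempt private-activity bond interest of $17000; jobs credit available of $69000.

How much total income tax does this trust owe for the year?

$136224

Parallel minimum levy:
  Adjusted income: $634000 + $81000 + $183500 + $17000 = $915500
  Exemption: $79000 − 20% × ($915500 − $841000) = $79000 − $14900 = $64100
  Base: $915500 − $64100 = $851400
  $851400 × 16% = $136224

Standard income tax:
  $116000 × 10% = $11600
  $380000 × 21% = $79800
  $117000 × 30% = $35100
  $21000 × 34% = $7140
  → $133640
  Less jobs credit $69000 → $64640

$136224 > $64640, so the parallel minimum levy is the binding amount.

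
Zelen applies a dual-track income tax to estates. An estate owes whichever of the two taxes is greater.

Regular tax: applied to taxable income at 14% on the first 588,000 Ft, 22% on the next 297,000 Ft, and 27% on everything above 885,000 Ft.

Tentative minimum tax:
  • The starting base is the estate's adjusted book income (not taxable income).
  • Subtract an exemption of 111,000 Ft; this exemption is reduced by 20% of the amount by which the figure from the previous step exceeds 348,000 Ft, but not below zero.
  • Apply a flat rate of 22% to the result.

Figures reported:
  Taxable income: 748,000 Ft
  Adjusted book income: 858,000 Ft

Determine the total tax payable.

Tentative minimum tax:
  Base (adjusted book income): 858,000 Ft
  Exemption: 111,000 Ft − 20% × (858,000 Ft − 348,000 Ft) = 111,000 Ft − 102,000 Ft = 9,000 Ft
  Base: 858,000 Ft − 9,000 Ft = 849,000 Ft
  849,000 Ft × 22% = 186,780 Ft

Regular tax:
  588,000 Ft × 14% = 82,320 Ft
  160,000 Ft × 22% = 35,200 Ft
  → 117,520 Ft

186,780 Ft > 117,520 Ft, so the tentative minimum tax is the binding amount.

186,780 Ft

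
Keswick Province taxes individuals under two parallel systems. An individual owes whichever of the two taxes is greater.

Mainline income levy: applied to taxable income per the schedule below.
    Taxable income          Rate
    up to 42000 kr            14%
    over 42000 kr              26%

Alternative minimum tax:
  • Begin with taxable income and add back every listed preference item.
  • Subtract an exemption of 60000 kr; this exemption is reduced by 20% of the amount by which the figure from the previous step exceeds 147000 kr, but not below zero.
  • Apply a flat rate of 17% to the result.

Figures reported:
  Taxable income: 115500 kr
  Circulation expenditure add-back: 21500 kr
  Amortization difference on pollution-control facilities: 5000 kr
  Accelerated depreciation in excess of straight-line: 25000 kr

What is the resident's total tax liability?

24990 kr

Mainline income levy:
  42000 kr × 14% = 5880 kr
  73500 kr × 26% = 19110 kr
  → 24990 kr

Alternative minimum tax:
  Adjusted income: 115500 kr + 21500 kr + 5000 kr + 25000 kr = 167000 kr
  Exemption: 60000 kr − 20% × (167000 kr − 147000 kr) = 60000 kr − 4000 kr = 56000 kr
  Base: 167000 kr − 56000 kr = 111000 kr
  111000 kr × 17% = 18870 kr

24990 kr > 18870 kr, so the mainline income levy governs.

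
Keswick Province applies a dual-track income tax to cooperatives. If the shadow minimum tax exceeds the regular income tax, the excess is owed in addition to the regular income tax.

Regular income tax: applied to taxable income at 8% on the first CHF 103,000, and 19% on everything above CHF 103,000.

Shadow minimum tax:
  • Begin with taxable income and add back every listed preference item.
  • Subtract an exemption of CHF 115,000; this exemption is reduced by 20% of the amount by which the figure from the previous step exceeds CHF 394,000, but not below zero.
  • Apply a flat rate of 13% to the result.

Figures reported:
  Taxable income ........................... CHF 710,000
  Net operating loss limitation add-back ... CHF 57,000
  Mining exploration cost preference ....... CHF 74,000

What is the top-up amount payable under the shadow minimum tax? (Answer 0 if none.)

Shadow minimum tax:
  Adjusted income: CHF 710,000 + CHF 57,000 + CHF 74,000 = CHF 841,000
  Exemption: CHF 115,000 − 20% × (CHF 841,000 − CHF 394,000) = CHF 115,000 − CHF 89,400 = CHF 25,600
  Base: CHF 841,000 − CHF 25,600 = CHF 815,400
  CHF 815,400 × 13% = CHF 106,002

Regular income tax:
  CHF 103,000 × 8% = CHF 8,240
  CHF 607,000 × 19% = CHF 115,330
  → CHF 123,570

CHF 106,002 ≤ CHF 123,570, so no add-on is due.

CHF 0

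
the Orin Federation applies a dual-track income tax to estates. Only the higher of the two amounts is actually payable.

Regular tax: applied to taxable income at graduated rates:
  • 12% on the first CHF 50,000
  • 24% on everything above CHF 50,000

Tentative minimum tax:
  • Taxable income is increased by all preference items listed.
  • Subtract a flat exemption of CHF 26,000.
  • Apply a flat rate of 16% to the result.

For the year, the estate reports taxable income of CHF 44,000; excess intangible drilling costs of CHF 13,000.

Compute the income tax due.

CHF 5,280

Tentative minimum tax:
  Adjusted income: CHF 44,000 + CHF 13,000 = CHF 57,000
  Less exemption CHF 26,000 → base CHF 31,000
  CHF 31,000 × 16% = CHF 4,960

Regular tax:
  CHF 44,000 × 12% = CHF 5,280

CHF 5,280 > CHF 4,960, so the regular tax governs.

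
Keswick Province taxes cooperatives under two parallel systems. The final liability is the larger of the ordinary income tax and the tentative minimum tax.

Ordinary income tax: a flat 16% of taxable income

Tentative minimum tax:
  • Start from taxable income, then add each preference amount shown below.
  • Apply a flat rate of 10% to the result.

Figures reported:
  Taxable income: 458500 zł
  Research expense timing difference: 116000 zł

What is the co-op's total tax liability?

Ordinary income tax:
  458500 zł × 16% = 73360 zł

Tentative minimum tax:
  Adjusted income: 458500 zł + 116000 zł = 574500 zł
  574500 zł × 10% = 57450 zł

73360 zł > 57450 zł, so the ordinary income tax governs.

73360 zł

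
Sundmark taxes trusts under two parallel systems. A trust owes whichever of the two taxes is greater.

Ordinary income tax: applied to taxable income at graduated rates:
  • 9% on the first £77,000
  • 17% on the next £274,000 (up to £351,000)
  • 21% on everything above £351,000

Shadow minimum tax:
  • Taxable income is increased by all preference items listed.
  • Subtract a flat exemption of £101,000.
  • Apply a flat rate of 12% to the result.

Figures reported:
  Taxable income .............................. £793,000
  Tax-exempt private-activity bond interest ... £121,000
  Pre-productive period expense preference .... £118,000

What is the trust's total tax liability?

Shadow minimum tax:
  Adjusted income: £793,000 + £121,000 + £118,000 = £1,032,000
  Less exemption £101,000 → base £931,000
  £931,000 × 12% = £111,720

Ordinary income tax:
  £77,000 × 9% = £6,930
  £274,000 × 17% = £46,580
  £442,000 × 21% = £92,820
  → £146,330

£146,330 > £111,720, so the ordinary income tax governs.

£146,330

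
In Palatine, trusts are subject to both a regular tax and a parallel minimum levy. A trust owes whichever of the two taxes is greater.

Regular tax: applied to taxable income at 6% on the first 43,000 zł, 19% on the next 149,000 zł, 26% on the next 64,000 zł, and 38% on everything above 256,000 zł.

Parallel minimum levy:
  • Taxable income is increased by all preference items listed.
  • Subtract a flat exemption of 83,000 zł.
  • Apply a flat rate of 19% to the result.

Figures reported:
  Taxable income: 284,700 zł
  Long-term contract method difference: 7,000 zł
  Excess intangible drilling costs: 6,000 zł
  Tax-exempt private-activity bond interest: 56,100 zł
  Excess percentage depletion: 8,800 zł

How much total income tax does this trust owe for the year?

Parallel minimum levy:
  Adjusted income: 284,700 zł + 7,000 zł + 6,000 zł + 56,100 zł + 8,800 zł = 362,600 zł
  Less exemption 83,000 zł → base 279,600 zł
  279,600 zł × 19% = 53,124 zł

Regular tax:
  43,000 zł × 6% = 2,580 zł
  149,000 zł × 19% = 28,310 zł
  64,000 zł × 26% = 16,640 zł
  28,700 zł × 38% = 10,906 zł
  → 58,436 zł

58,436 zł > 53,124 zł, so the regular tax governs.

58,436 zł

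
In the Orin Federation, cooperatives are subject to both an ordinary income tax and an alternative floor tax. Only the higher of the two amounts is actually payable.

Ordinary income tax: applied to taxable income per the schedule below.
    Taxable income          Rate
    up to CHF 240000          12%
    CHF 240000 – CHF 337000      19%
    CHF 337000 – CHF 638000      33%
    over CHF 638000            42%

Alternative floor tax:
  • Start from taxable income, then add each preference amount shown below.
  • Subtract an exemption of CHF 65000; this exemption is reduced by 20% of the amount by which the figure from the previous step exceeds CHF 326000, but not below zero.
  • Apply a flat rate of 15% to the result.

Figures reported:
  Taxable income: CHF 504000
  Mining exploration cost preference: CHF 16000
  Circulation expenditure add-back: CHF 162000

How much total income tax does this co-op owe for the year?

CHF 102340

Alternative floor tax:
  Adjusted income: CHF 504000 + CHF 16000 + CHF 162000 = CHF 682000
  Exemption: 20% × (CHF 682000 − CHF 326000) = CHF 71200 ≥ CHF 65000, so the exemption is fully phased out
  Base: CHF 682000 − CHF 0 = CHF 682000
  CHF 682000 × 15% = CHF 102300

Ordinary income tax:
  CHF 240000 × 12% = CHF 28800
  CHF 97000 × 19% = CHF 18430
  CHF 167000 × 33% = CHF 55110
  → CHF 102340

CHF 102340 > CHF 102300, so the ordinary income tax governs.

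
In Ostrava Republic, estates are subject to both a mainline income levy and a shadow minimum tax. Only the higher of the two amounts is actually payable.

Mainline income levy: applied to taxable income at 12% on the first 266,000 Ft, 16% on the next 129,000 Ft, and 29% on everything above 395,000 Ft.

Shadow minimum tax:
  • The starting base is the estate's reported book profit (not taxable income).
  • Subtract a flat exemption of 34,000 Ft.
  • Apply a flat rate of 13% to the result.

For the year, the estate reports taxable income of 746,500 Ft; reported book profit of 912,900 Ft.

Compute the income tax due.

Shadow minimum tax:
  Base (reported book profit): 912,900 Ft
  Less exemption 34,000 Ft → base 878,900 Ft
  878,900 Ft × 13% = 114,257 Ft

Mainline income levy:
  266,000 Ft × 12% = 31,920 Ft
  129,000 Ft × 16% = 20,640 Ft
  351,500 Ft × 29% = 101,935 Ft
  → 154,495 Ft

154,495 Ft > 114,257 Ft, so the mainline income levy governs.

154,495 Ft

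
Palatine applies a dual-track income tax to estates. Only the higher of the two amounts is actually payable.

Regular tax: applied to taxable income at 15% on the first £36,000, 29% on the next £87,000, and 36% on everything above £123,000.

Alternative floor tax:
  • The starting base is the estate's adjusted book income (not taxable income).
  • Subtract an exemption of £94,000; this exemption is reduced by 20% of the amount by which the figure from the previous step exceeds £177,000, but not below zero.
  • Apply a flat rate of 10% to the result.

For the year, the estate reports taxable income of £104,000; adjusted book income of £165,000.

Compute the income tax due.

£25,120

Regular tax:
  £36,000 × 15% = £5,400
  £68,000 × 29% = £19,720
  → £25,120

Alternative floor tax:
  Base (adjusted book income): £165,000
  Exemption: £165,000 ≤ £177,000, so full £94,000 applies
  Base: £165,000 − £94,000 = £71,000
  £71,000 × 10% = £7,100

£25,120 > £7,100, so the regular tax governs.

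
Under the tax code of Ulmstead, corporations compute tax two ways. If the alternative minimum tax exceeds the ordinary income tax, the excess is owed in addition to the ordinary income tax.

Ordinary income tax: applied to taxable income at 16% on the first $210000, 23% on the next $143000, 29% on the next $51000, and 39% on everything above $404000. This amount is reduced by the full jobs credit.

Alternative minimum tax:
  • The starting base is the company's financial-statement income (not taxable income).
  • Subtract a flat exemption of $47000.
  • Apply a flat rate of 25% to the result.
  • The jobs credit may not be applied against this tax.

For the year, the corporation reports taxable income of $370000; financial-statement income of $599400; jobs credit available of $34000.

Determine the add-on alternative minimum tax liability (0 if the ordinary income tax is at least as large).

$100680

Ordinary income tax:
  $210000 × 16% = $33600
  $143000 × 23% = $32890
  $17000 × 29% = $4930
  → $71420
  Less jobs credit $34000 → $37420

Alternative minimum tax:
  Base (financial-statement income): $599400
  Less exemption $47000 → base $552400
  $552400 × 25% = $138100

Excess of alternative minimum tax over ordinary income tax: $138100 − $37420 = $100680.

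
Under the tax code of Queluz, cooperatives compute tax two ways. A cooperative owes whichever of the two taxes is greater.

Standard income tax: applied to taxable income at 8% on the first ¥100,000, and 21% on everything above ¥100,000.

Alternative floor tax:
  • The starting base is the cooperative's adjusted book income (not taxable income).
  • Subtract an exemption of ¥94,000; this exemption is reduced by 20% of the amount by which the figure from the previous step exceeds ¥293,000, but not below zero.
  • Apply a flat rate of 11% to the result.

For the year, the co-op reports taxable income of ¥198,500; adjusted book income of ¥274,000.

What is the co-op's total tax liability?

¥28,685

Alternative floor tax:
  Base (adjusted book income): ¥274,000
  Exemption: ¥274,000 ≤ ¥293,000, so full ¥94,000 applies
  Base: ¥274,000 − ¥94,000 = ¥180,000
  ¥180,000 × 11% = ¥19,800

Standard income tax:
  ¥100,000 × 8% = ¥8,000
  ¥98,500 × 21% = ¥20,685
  → ¥28,685

¥28,685 > ¥19,800, so the standard income tax governs.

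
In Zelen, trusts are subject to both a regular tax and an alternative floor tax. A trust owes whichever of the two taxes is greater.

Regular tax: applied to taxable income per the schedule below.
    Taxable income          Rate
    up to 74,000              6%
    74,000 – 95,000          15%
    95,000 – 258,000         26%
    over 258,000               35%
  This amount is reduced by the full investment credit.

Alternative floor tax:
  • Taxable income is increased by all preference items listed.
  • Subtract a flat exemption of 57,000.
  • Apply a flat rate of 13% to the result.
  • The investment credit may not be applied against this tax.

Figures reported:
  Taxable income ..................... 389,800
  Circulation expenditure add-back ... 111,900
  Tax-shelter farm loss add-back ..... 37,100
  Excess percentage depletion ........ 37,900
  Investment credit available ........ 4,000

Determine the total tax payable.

Alternative floor tax:
  Adjusted income: 389,800 + 111,900 + 37,100 + 37,900 = 576,700
  Less exemption 57,000 → base 519,700
  519,700 × 13% = 67,561

Regular tax:
  74,000 × 6% = 4,440
  21,000 × 15% = 3,150
  163,000 × 26% = 42,380
  131,800 × 35% = 46,130
  → 96,100
  Less investment credit 4,000 → 92,100

92,100 > 67,561, so the regular tax governs.

92,100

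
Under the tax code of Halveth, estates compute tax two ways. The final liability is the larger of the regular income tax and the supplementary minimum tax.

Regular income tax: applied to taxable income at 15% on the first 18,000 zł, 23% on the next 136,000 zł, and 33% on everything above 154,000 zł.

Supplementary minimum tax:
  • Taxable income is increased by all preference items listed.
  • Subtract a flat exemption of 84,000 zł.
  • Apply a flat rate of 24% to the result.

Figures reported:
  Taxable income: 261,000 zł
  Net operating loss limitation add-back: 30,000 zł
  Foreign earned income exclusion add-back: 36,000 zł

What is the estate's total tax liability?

69,290 zł

Supplementary minimum tax:
  Adjusted income: 261,000 zł + 30,000 zł + 36,000 zł = 327,000 zł
  Less exemption 84,000 zł → base 243,000 zł
  243,000 zł × 24% = 58,320 zł

Regular income tax:
  18,000 zł × 15% = 2,700 zł
  136,000 zł × 23% = 31,280 zł
  107,000 zł × 33% = 35,310 zł
  → 69,290 zł

69,290 zł > 58,320 zł, so the regular income tax governs.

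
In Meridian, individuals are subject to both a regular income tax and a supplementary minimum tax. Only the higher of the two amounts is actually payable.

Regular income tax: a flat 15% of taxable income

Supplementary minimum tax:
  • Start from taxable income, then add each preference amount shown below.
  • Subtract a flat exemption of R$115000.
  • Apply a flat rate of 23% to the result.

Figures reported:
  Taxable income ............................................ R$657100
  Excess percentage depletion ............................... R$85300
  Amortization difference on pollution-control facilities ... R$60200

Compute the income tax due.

R$158148

Supplementary minimum tax:
  Adjusted income: R$657100 + R$85300 + R$60200 = R$802600
  Less exemption R$115000 → base R$687600
  R$687600 × 23% = R$158148

Regular income tax:
  R$657100 × 15% = R$98565

R$158148 > R$98565, so the supplementary minimum tax is the binding amount.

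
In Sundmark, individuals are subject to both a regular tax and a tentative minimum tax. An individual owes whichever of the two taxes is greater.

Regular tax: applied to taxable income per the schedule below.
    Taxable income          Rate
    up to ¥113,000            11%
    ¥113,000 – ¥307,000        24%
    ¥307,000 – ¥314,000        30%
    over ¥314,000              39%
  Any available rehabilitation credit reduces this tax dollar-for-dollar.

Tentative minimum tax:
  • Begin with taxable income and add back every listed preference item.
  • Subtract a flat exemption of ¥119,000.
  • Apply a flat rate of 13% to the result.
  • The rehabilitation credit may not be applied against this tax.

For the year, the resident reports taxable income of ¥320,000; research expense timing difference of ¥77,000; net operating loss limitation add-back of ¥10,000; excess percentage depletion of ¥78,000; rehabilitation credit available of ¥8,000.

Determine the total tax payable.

Tentative minimum tax:
  Adjusted income: ¥320,000 + ¥77,000 + ¥10,000 + ¥78,000 = ¥485,000
  Less exemption ¥119,000 → base ¥366,000
  ¥366,000 × 13% = ¥47,580

Regular tax:
  ¥113,000 × 11% = ¥12,430
  ¥194,000 × 24% = ¥46,560
  ¥7,000 × 30% = ¥2,100
  ¥6,000 × 39% = ¥2,340
  → ¥63,430
  Less rehabilitation credit ¥8,000 → ¥55,430

¥55,430 > ¥47,580, so the regular tax governs.

¥55,430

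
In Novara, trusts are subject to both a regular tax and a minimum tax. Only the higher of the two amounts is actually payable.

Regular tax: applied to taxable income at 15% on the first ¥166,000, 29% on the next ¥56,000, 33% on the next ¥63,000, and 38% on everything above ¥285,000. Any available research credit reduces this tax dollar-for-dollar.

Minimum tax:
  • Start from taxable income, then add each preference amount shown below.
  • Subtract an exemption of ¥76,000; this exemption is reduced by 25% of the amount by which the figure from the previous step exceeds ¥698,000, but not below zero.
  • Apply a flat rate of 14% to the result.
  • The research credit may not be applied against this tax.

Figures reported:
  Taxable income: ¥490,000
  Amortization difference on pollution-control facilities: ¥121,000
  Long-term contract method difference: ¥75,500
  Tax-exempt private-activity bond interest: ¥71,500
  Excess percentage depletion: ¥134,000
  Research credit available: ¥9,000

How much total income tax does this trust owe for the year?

Regular tax:
  ¥166,000 × 15% = ¥24,900
  ¥56,000 × 29% = ¥16,240
  ¥63,000 × 33% = ¥20,790
  ¥205,000 × 38% = ¥77,900
  → ¥139,830
  Less research credit ¥9,000 → ¥130,830

Minimum tax:
  Adjusted income: ¥490,000 + ¥121,000 + ¥75,500 + ¥71,500 + ¥134,000 = ¥892,000
  Exemption: ¥76,000 − 25% × (¥892,000 − ¥698,000) = ¥76,000 − ¥48,500 = ¥27,500
  Base: ¥892,000 − ¥27,500 = ¥864,500
  ¥864,500 × 14% = ¥121,030

¥130,830 > ¥121,030, so the regular tax governs.

¥130,830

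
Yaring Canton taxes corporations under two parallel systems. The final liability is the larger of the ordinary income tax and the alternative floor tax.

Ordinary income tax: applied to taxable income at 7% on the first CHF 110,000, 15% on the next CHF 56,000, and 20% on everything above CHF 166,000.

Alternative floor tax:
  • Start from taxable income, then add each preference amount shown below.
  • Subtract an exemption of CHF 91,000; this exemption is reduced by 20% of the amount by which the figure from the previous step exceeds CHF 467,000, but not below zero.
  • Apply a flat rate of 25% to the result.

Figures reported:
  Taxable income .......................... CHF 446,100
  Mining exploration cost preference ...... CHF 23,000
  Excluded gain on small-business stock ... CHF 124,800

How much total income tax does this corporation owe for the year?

CHF 132,070

Ordinary income tax:
  CHF 110,000 × 7% = CHF 7,700
  CHF 56,000 × 15% = CHF 8,400
  CHF 280,100 × 20% = CHF 56,020
  → CHF 72,120

Alternative floor tax:
  Adjusted income: CHF 446,100 + CHF 23,000 + CHF 124,800 = CHF 593,900
  Exemption: CHF 91,000 − 20% × (CHF 593,900 − CHF 467,000) = CHF 91,000 − CHF 25,380 = CHF 65,620
  Base: CHF 593,900 − CHF 65,620 = CHF 528,280
  CHF 528,280 × 25% = CHF 132,070

CHF 132,070 > CHF 72,120, so the alternative floor tax is the binding amount.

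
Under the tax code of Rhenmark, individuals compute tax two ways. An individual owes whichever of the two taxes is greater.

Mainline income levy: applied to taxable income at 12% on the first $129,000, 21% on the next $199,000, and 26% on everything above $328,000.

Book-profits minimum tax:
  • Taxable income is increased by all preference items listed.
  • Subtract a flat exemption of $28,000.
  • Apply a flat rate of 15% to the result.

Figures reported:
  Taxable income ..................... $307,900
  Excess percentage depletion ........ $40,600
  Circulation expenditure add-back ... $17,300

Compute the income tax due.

$53,049

Book-profits minimum tax:
  Adjusted income: $307,900 + $40,600 + $17,300 = $365,800
  Less exemption $28,000 → base $337,800
  $337,800 × 15% = $50,670

Mainline income levy:
  $129,000 × 12% = $15,480
  $178,900 × 21% = $37,569
  → $53,049

$53,049 > $50,670, so the mainline income levy governs.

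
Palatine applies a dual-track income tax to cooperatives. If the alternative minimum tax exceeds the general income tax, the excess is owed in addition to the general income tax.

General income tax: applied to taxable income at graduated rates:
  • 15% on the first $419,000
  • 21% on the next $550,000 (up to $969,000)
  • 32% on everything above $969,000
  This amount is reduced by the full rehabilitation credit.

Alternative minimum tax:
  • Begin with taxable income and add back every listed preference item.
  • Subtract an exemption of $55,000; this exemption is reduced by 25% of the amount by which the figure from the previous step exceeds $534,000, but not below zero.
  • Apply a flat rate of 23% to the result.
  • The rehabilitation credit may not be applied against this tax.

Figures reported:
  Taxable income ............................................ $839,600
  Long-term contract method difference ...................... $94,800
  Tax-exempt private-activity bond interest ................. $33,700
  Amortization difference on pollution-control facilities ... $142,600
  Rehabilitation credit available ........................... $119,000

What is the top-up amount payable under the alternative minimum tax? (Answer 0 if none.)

$223,285

Alternative minimum tax:
  Adjusted income: $839,600 + $94,800 + $33,700 + $142,600 = $1,110,700
  Exemption: 25% × ($1,110,700 − $534,000) = $144,175 ≥ $55,000, so the exemption is fully phased out
  Base: $1,110,700 − $0 = $1,110,700
  $1,110,700 × 23% = $255,461

General income tax:
  $419,000 × 15% = $62,850
  $420,600 × 21% = $88,326
  → $151,176
  Less rehabilitation credit $119,000 → $32,176

Excess of alternative minimum tax over general income tax: $255,461 − $32,176 = $223,285.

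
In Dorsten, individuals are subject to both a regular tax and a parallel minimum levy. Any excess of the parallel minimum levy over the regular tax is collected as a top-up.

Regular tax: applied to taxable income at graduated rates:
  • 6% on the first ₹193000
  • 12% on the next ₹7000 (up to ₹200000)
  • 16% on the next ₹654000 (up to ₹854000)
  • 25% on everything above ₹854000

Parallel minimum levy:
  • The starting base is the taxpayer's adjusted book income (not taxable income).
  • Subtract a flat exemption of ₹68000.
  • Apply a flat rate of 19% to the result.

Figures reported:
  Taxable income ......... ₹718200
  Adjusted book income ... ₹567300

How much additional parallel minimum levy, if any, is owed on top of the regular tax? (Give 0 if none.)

Parallel minimum levy:
  Base (adjusted book income): ₹567300
  Less exemption ₹68000 → base ₹499300
  ₹499300 × 19% = ₹94867

Regular tax:
  ₹193000 × 6% = ₹11580
  ₹7000 × 12% = ₹840
  ₹518200 × 16% = ₹82912
  → ₹95332

₹94867 ≤ ₹95332, so no add-on is due.

₹0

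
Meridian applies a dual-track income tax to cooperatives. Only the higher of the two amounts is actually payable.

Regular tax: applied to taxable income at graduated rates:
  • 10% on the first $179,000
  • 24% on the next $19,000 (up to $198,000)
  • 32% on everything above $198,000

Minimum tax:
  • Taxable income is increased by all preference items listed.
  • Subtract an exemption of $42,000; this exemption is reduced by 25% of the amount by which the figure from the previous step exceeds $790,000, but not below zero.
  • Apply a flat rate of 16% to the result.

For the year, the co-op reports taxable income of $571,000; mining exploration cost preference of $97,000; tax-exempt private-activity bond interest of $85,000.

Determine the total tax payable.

Regular tax:
  $179,000 × 10% = $17,900
  $19,000 × 24% = $4,560
  $373,000 × 32% = $119,360
  → $141,820

Minimum tax:
  Adjusted income: $571,000 + $97,000 + $85,000 = $753,000
  Exemption: $753,000 ≤ $790,000, so full $42,000 applies
  Base: $753,000 − $42,000 = $711,000
  $711,000 × 16% = $113,760

$141,820 > $113,760, so the regular tax governs.

$141,820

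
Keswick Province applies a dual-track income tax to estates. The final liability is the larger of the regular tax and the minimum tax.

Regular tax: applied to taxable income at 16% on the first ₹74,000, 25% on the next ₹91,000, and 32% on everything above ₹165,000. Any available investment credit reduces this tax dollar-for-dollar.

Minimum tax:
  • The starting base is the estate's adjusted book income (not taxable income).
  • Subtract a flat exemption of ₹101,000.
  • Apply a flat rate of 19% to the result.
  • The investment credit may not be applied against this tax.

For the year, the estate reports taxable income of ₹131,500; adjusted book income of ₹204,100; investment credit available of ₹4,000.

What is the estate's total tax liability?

Minimum tax:
  Base (adjusted book income): ₹204,100
  Less exemption ₹101,000 → base ₹103,100
  ₹103,100 × 19% = ₹19,589

Regular tax:
  ₹74,000 × 16% = ₹11,840
  ₹57,500 × 25% = ₹14,375
  → ₹26,215
  Less investment credit ₹4,000 → ₹22,215

₹22,215 > ₹19,589, so the regular tax governs.

₹22,215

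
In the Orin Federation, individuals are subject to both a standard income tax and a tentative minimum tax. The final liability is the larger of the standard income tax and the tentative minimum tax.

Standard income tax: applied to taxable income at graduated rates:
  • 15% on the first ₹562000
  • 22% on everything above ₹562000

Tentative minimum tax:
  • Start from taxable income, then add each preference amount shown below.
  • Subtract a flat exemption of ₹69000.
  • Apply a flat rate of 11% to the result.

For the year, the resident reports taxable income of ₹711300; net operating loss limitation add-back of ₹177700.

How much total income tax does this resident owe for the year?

Standard income tax:
  ₹562000 × 15% = ₹84300
  ₹149300 × 22% = ₹32846
  → ₹117146

Tentative minimum tax:
  Adjusted income: ₹711300 + ₹177700 = ₹889000
  Less exemption ₹69000 → base ₹820000
  ₹820000 × 11% = ₹90200

₹117146 > ₹90200, so the standard income tax governs.

₹117146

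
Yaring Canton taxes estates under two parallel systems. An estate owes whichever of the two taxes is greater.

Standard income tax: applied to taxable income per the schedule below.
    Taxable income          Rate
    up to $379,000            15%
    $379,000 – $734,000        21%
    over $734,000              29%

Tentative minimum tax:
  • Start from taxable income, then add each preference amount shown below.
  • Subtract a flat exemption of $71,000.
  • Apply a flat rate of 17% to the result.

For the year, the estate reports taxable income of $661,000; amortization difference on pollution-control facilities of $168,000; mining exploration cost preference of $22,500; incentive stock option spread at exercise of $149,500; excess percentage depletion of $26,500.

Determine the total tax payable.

Tentative minimum tax:
  Adjusted income: $661,000 + $168,000 + $22,500 + $149,500 + $26,500 = $1,027,500
  Less exemption $71,000 → base $956,500
  $956,500 × 17% = $162,605

Standard income tax:
  $379,000 × 15% = $56,850
  $282,000 × 21% = $59,220
  → $116,070

$162,605 > $116,070, so the tentative minimum tax is the binding amount.

$162,605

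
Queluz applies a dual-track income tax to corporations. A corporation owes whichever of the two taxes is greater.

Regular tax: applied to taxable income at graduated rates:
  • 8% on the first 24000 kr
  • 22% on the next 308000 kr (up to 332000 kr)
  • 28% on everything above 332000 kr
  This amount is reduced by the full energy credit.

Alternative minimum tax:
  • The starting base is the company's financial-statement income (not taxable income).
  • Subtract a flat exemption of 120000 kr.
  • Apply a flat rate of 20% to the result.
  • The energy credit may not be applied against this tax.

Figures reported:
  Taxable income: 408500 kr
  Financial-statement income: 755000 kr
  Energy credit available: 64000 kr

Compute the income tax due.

127000 kr

Regular tax:
  24000 kr × 8% = 1920 kr
  308000 kr × 22% = 67760 kr
  76500 kr × 28% = 21420 kr
  → 91100 kr
  Less energy credit 64000 kr → 27100 kr

Alternative minimum tax:
  Base (financial-statement income): 755000 kr
  Less exemption 120000 kr → base 635000 kr
  635000 kr × 20% = 127000 kr

127000 kr > 27100 kr, so the alternative minimum tax is the binding amount.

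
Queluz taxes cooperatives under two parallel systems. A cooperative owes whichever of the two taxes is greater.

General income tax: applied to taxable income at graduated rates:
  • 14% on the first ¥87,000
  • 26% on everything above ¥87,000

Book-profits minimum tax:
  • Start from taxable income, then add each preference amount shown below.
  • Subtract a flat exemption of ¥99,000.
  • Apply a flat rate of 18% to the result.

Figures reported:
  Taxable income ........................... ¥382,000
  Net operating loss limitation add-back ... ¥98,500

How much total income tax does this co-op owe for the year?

¥88,880

General income tax:
  ¥87,000 × 14% = ¥12,180
  ¥295,000 × 26% = ¥76,700
  → ¥88,880

Book-profits minimum tax:
  Adjusted income: ¥382,000 + ¥98,500 = ¥480,500
  Less exemption ¥99,000 → base ¥381,500
  ¥381,500 × 18% = ¥68,670

¥88,880 > ¥68,670, so the general income tax governs.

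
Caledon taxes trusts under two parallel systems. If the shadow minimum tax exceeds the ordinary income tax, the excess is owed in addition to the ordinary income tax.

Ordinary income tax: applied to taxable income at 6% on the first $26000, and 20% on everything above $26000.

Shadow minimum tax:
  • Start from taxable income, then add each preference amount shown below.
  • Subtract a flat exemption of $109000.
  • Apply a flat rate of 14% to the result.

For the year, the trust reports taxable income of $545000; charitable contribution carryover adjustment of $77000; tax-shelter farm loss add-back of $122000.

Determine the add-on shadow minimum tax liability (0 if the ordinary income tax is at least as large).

$0

Ordinary income tax:
  $26000 × 6% = $1560
  $519000 × 20% = $103800
  → $105360

Shadow minimum tax:
  Adjusted income: $545000 + $77000 + $122000 = $744000
  Less exemption $109000 → base $635000
  $635000 × 14% = $88900

$88900 ≤ $105360, so no add-on is due.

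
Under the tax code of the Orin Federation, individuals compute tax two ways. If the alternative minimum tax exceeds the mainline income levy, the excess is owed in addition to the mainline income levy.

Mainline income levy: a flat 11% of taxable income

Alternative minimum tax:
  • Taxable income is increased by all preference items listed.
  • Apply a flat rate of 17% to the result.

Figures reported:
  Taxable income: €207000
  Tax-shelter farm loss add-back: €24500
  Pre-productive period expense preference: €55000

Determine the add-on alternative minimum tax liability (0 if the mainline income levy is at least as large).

€25935

Alternative minimum tax:
  Adjusted income: €207000 + €24500 + €55000 = €286500
  €286500 × 17% = €48705

Mainline income levy:
  €207000 × 11% = €22770

Excess of alternative minimum tax over mainline income levy: €48705 − €22770 = €25935.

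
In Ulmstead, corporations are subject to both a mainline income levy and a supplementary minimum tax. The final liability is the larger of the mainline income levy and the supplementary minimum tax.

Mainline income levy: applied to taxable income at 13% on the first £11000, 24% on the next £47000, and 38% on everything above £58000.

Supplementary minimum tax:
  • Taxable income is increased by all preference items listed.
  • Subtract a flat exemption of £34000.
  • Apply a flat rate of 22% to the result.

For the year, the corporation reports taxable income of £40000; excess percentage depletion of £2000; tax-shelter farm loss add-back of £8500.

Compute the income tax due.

Supplementary minimum tax:
  Adjusted income: £40000 + £2000 + £8500 = £50500
  Less exemption £34000 → base £16500
  £16500 × 22% = £3630

Mainline income levy:
  £11000 × 13% = £1430
  £29000 × 24% = £6960
  → £8390

£8390 > £3630, so the mainline income levy governs.

£8390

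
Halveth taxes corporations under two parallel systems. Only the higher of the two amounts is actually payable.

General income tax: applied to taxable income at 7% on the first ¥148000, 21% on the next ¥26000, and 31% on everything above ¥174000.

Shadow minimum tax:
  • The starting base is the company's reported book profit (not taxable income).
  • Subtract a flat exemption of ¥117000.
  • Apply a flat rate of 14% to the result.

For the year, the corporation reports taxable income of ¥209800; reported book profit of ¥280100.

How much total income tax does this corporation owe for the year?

¥26918

General income tax:
  ¥148000 × 7% = ¥10360
  ¥26000 × 21% = ¥5460
  ¥35800 × 31% = ¥11098
  → ¥26918

Shadow minimum tax:
  Base (reported book profit): ¥280100
  Less exemption ¥117000 → base ¥163100
  ¥163100 × 14% = ¥22834

¥26918 > ¥22834, so the general income tax governs.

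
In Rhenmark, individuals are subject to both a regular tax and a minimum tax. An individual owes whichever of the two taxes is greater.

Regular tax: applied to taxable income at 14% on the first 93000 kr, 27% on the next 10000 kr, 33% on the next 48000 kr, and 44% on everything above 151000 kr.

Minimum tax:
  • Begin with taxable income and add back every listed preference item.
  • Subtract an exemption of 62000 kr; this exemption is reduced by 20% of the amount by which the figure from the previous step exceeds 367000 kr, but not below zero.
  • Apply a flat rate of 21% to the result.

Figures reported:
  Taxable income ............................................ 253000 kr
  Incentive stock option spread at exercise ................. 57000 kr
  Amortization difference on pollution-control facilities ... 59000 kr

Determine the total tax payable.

Minimum tax:
  Adjusted income: 253000 kr + 57000 kr + 59000 kr = 369000 kr
  Exemption: 62000 kr − 20% × (369000 kr − 367000 kr) = 62000 kr − 400 kr = 61600 kr
  Base: 369000 kr − 61600 kr = 307400 kr
  307400 kr × 21% = 64554 kr

Regular tax:
  93000 kr × 14% = 13020 kr
  10000 kr × 27% = 2700 kr
  48000 kr × 33% = 15840 kr
  102000 kr × 44% = 44880 kr
  → 76440 kr

76440 kr > 64554 kr, so the regular tax governs.

76440 kr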